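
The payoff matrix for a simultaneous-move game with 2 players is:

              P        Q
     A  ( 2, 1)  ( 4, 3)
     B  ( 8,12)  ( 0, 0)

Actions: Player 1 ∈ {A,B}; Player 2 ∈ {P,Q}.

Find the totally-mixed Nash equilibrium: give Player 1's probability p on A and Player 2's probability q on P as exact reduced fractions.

(p,q) = (6/7, 2/5)

P1 indiff ⇒ q·2+(1-q)·4 = q·8+(1-q)·0 ⇒ q(-6) = (1-q)(-4) ⇒ q = 2/5
P2 indiff ⇒ p·1+(1-p)·12 = p·3+(1-p)·0 ⇒ p(-2) = (1-p)(-12) ⇒ p = 6/7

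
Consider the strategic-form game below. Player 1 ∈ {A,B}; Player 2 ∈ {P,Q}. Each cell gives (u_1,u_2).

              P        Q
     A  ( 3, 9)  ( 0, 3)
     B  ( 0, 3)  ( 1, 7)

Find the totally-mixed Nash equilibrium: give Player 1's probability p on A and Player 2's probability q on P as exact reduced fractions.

P1 indiff ⇒ q·3+(1-q)·0 = q·0+(1-q)·1 ⇒ q(3) = (1-q)(1) ⇒ q = 1/4
P2 indiff ⇒ p·9+(1-p)·3 = p·3+(1-p)·7 ⇒ p(6) = (1-p)(4) ⇒ p = 2/5

p=2/5, q=1/4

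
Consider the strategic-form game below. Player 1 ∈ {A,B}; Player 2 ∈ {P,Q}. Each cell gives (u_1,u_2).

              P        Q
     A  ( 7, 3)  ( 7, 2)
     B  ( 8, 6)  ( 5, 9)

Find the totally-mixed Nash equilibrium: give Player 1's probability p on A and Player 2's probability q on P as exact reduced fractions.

P1 mixes 3/4 on A; P2 mixes 2/3 on P

P1 indiff ⇒ q·7+(1-q)·7 = q·8+(1-q)·5 ⇒ q(-1) = (1-q)(-2) ⇒ q = 2/3
P2 indiff ⇒ p·3+(1-p)·6 = p·2+(1-p)·9 ⇒ p(1) = (1-p)(3) ⇒ p = 3/4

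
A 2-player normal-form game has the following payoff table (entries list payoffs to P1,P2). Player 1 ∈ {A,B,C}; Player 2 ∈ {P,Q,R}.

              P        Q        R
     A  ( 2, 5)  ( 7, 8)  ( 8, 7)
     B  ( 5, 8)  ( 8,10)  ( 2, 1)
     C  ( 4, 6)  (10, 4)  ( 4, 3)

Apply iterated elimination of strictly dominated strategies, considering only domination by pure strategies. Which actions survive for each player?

Remaining: P1:{B,C} P2:{P,Q}

P2 drop R (Q beats it: A:8>7 B:10>1 C:4>3)
P1 drop A (B beats it: P:5>2 Q:8>7)
P1→{B,C} P2→{P,Q}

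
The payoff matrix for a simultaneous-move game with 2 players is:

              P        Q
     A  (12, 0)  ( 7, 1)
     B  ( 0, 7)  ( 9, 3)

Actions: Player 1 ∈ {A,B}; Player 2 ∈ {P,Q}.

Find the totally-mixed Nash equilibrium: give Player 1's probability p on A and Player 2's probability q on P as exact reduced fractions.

P1 indiff ⇒ q·12+(1-q)·7 = q·0+(1-q)·9 ⇒ q(12) = (1-q)(2) ⇒ q = 1/7
P2 indiff ⇒ p·0+(1-p)·7 = p·1+(1-p)·3 ⇒ p(-1) = (1-p)(-4) ⇒ p = 4/5

(p,q) = (4/5, 1/7)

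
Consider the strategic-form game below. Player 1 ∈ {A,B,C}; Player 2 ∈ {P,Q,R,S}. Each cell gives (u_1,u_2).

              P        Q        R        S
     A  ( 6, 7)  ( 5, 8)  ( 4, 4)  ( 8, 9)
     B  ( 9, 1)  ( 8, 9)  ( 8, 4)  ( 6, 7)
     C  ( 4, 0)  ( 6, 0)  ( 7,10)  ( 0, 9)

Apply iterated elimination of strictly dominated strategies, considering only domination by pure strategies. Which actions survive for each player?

P1 drop C (B beats it: P:9>4 Q:8>6 R:8>7 S:6>0)
P2 drop P (Q beats it: A:8>7 B:9>1)
P2 drop R (Q beats it: A:8>4 B:9>4)
P1→{A,B} P2→{Q,S}

Remaining: P1:{A,B} P2:{Q,S}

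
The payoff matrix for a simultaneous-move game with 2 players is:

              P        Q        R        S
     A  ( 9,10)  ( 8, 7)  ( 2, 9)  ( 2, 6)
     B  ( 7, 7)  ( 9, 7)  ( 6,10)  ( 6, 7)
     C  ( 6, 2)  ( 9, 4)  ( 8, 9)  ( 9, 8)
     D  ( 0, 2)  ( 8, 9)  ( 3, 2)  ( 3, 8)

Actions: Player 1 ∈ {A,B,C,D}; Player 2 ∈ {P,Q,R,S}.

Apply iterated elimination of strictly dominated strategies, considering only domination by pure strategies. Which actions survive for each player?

P1 drop D (B beats it: P:7>0 Q:9>8 R:6>3 S:6>3)
P2 drop Q (R beats it: A:9>7 B:10>7 C:9>4)
P2 drop S (R beats it: A:9>6 B:10>7 C:9>8)
P1→{A,B,C} P2→{P,R}

Remaining: P1:{A,B,C} P2:{P,R}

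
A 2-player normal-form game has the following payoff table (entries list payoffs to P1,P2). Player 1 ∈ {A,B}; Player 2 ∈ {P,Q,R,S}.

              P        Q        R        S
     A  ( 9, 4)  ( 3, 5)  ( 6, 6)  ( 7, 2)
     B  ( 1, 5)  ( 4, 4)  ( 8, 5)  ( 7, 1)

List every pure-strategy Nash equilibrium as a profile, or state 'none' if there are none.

Nash profiles: (B,R)

(A,P): not NE [P2→R gives 6>4]
(A,Q): not NE [P1→B gives 4>3; P2→R gives 6>5]
(A,R): not NE [P1→B gives 8>6]
(A,S): not NE [P2→R gives 6>2]
(B,P): not NE [P1→A gives 9>1]
(B,Q): not NE [P2→R gives 5>4]
(B,R): NE
(B,S): not NE [P2→R gives 5>1]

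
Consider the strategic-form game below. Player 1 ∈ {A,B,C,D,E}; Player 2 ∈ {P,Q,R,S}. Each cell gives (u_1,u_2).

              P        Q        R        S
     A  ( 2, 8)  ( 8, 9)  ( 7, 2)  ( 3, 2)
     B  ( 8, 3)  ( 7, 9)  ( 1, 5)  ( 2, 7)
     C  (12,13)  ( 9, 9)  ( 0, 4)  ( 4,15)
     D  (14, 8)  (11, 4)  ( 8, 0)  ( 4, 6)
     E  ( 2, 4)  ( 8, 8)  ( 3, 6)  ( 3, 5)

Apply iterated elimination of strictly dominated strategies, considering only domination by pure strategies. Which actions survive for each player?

P1 drop A (D beats it: P:14>2 Q:11>8 R:8>7 S:4>3)
P1 drop B (D beats it: P:14>8 Q:11>7 R:8>1 S:4>2)
P1 drop E (D beats it: P:14>2 Q:11>8 R:8>3 S:4>3)
P2 drop Q (P beats it: C:13>9 D:8>4)
P2 drop R (P beats it: C:13>4 D:8>0)
P1→{C,D} P2→{P,S}

Survivors P1:{C,D} P2:{P,S}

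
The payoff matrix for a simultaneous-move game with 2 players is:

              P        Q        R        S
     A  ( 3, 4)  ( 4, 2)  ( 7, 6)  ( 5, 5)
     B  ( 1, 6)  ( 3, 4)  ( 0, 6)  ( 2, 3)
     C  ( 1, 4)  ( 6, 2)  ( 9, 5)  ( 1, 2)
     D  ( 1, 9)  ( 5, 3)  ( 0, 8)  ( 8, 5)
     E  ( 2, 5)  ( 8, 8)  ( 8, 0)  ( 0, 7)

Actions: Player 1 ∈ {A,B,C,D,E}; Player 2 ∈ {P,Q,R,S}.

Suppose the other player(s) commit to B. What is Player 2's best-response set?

BR_2 = {P,R}

u_2(P vs B) = 6
u_2(Q vs B) = 4
u_2(R vs B) = 6
u_2(S vs B) = 3
max payoff 6 at {P,R}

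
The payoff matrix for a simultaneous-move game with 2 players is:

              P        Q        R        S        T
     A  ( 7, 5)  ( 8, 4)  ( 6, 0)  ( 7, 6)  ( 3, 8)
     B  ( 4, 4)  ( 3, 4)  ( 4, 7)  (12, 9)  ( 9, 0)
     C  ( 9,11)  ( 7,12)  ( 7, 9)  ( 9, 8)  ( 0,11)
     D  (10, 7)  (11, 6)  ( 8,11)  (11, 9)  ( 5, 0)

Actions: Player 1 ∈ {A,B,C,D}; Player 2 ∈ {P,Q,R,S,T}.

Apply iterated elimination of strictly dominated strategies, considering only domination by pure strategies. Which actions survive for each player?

Survivors P1:{B,D} P2:{R,S}

P1 drop A (D beats it: P:10>7 Q:11>8 R:8>6 S:11>7 T:5>3)
P1 drop C (D beats it: P:10>9 Q:11>7 R:8>7 S:11>9 T:5>0)
P2 drop P (R beats it: B:7>4 D:11>7)
P2 drop Q (R beats it: B:7>4 D:11>6)
P2 drop T (R beats it: B:7>0 D:11>0)
P1→{B,D} P2→{R,S}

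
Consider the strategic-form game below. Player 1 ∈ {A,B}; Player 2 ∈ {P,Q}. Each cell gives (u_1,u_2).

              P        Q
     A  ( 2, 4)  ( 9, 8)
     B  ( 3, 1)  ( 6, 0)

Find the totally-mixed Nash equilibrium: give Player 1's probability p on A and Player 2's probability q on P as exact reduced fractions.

P1 indiff ⇒ q·2+(1-q)·9 = q·3+(1-q)·6 ⇒ q(-1) = (1-q)(-3) ⇒ q = 3/4
P2 indiff ⇒ p·4+(1-p)·1 = p·8+(1-p)·0 ⇒ p(-4) = (1-p)(-1) ⇒ p = 1/5

(p,q) = (1/5, 3/4)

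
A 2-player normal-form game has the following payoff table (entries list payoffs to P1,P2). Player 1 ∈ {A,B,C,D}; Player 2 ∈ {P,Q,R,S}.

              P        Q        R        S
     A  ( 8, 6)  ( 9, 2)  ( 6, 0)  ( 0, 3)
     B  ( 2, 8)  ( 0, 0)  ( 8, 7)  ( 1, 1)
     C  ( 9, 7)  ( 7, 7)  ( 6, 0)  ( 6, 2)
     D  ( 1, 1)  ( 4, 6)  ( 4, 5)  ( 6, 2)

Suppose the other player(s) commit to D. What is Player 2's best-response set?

argmax u_2 = {Q}

u_2(P vs D) = 1
u_2(Q vs D) = 6
u_2(R vs D) = 5
u_2(S vs D) = 2
max payoff 6 at {Q}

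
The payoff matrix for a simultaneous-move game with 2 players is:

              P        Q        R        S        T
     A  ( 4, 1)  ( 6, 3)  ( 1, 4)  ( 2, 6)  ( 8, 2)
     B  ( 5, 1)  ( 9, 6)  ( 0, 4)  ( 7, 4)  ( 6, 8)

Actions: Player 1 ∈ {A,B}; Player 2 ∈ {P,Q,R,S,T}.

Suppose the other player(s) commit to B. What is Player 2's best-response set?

u_2(P vs B) = 1
u_2(Q vs B) = 6
u_2(R vs B) = 4
u_2(S vs B) = 4
u_2(T vs B) = 8
max payoff 8 at {T}

BR_2 = {T}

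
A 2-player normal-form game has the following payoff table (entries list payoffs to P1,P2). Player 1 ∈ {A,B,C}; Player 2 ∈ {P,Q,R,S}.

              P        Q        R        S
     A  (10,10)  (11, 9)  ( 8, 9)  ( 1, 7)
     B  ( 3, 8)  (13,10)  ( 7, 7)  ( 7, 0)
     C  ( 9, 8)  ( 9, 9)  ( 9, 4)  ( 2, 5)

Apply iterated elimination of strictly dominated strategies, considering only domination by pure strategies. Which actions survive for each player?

Survivors P1:{A,B} P2:{P,Q}

P2 drop R (P beats it: A:10>9 B:8>7 C:8>4)
P2 drop S (P beats it: A:10>7 B:8>0 C:8>5)
P1 drop C (A beats it: P:10>9 Q:11>9)
P1→{A,B} P2→{P,Q}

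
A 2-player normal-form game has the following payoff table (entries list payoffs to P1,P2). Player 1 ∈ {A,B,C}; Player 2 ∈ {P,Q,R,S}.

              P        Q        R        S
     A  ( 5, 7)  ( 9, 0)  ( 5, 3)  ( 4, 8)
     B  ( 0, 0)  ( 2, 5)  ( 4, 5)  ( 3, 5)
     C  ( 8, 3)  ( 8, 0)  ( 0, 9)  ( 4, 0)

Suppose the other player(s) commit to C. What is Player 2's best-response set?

u_2(P vs C) = 3
u_2(Q vs C) = 0
u_2(R vs C) = 9
u_2(S vs C) = 0
max payoff 9 at {R}

argmax u_2 = {R}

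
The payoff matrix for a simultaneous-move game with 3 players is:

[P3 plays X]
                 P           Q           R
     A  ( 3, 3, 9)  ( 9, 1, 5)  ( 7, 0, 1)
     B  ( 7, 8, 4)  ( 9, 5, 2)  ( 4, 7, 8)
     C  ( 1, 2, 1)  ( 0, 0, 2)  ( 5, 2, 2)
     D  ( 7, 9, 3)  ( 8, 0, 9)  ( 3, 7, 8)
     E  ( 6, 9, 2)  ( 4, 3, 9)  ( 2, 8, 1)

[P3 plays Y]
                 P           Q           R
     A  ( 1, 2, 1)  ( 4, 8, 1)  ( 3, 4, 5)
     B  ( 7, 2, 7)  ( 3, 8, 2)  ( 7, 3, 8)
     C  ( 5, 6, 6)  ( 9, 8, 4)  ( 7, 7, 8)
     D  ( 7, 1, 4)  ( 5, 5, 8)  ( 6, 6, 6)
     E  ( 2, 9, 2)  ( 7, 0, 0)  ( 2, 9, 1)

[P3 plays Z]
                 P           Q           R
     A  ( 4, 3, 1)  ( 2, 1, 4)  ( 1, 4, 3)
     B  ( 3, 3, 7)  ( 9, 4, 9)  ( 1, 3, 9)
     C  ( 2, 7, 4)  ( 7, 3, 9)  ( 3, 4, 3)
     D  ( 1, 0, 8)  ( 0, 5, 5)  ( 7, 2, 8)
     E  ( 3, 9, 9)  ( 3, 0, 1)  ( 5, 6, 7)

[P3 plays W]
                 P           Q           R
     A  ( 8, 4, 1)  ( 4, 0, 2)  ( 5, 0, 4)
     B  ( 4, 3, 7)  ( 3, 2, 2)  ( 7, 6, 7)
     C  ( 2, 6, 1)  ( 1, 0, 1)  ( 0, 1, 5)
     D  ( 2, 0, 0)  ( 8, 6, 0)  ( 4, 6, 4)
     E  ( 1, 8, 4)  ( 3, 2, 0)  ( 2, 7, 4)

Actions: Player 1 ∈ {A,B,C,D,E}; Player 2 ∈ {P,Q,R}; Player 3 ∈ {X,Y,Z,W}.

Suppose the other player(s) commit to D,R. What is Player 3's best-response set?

u_3(X vs D,R) = 8
u_3(Y vs D,R) = 6
u_3(Z vs D,R) = 8
u_3(W vs D,R) = 4
max payoff 8 at {X,Z}

argmax u_3 = {X,Z}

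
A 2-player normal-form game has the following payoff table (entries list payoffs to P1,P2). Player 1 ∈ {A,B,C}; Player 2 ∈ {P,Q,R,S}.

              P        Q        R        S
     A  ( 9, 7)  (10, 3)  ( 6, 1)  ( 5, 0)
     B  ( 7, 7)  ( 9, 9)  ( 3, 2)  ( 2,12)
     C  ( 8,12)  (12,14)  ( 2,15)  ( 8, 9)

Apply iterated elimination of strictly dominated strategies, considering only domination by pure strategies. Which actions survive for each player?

Remaining: P1:{A,C} P2:{P,Q,R}

P1 drop B (A beats it: P:9>7 Q:10>9 R:6>3 S:5>2)
P2 drop S (P beats it: A:7>0 C:12>9)
P1→{A,C} P2→{P,Q,R}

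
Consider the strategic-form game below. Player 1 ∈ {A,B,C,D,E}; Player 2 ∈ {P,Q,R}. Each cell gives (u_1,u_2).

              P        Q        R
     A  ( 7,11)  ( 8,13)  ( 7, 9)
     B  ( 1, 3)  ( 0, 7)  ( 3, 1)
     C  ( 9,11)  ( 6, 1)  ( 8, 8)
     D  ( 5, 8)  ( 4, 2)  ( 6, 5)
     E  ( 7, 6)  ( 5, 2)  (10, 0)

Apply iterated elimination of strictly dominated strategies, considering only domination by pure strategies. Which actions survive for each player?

P1 drop B (A beats it: P:7>1 Q:8>0 R:7>3)
P1 drop D (A beats it: P:7>5 Q:8>4 R:7>6)
P2 drop R (P beats it: A:11>9 C:11>8 E:6>0)
P1 drop E (C beats it: P:9>7 Q:6>5)
P1→{A,C} P2→{P,Q}

IESDS → P1:{A,C} P2:{P,Q}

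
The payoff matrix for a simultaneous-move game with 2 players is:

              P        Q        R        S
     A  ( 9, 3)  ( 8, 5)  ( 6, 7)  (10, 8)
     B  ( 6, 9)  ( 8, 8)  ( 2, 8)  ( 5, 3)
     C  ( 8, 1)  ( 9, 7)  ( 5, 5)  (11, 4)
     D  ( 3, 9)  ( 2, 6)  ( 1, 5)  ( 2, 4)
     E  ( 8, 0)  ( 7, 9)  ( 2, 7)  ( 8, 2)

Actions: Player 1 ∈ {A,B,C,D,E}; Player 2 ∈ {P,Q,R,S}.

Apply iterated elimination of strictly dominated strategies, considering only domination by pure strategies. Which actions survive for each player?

P1 drop B (C beats it: P:8>6 Q:9>8 R:5>2 S:11>5)
P1 drop D (A beats it: P:9>3 Q:8>2 R:6>1 S:10>2)
P1 drop E (A beats it: P:9>8 Q:8>7 R:6>2 S:10>8)
P2 drop P (Q beats it: A:5>3 C:7>1)
P1→{A,C} P2→{Q,R,S}

Survivors P1:{A,C} P2:{Q,R,S}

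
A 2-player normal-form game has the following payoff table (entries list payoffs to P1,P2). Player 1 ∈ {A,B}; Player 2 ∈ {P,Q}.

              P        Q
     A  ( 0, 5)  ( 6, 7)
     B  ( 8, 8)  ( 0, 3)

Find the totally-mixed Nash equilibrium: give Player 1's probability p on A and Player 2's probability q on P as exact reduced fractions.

p=5/7, q=3/7

P1 indiff ⇒ q·0+(1-q)·6 = q·8+(1-q)·0 ⇒ q(-8) = (1-q)(-6) ⇒ q = 3/7
P2 indiff ⇒ p·5+(1-p)·8 = p·7+(1-p)·3 ⇒ p(-2) = (1-p)(-5) ⇒ p = 5/7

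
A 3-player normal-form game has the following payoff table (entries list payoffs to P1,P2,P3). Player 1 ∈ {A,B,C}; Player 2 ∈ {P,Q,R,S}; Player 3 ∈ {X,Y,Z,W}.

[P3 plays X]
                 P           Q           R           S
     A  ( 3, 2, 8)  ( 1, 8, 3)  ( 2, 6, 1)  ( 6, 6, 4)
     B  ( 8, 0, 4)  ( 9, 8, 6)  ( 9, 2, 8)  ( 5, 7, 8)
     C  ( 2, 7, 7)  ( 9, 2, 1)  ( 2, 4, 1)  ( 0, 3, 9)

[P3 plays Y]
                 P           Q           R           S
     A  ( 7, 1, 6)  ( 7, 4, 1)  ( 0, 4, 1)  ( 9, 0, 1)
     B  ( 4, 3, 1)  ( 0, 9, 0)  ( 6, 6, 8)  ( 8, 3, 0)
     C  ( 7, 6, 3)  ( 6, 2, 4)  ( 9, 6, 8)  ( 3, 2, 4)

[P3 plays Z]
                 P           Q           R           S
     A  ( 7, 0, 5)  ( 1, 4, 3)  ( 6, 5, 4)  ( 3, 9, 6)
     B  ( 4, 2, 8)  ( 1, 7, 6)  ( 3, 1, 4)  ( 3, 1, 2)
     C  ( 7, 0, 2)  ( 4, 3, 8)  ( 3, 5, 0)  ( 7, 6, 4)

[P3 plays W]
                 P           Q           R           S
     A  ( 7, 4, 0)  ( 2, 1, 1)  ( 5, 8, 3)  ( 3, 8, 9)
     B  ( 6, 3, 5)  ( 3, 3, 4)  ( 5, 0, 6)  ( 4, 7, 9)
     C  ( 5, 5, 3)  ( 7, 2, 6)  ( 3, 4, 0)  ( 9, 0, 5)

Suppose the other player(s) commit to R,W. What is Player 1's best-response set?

BR_1 = {A,B}

u_1(A vs R,W) = 5
u_1(B vs R,W) = 5
u_1(C vs R,W) = 3
max payoff 5 at {A,B}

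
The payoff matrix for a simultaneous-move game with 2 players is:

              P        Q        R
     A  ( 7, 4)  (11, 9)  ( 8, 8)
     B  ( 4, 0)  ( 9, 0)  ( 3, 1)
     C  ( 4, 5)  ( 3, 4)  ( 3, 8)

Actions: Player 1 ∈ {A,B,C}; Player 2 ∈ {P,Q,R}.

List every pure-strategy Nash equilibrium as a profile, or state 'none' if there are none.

NE set: (A,Q)

(A,P): not NE [P2→Q gives 9>4]
(A,Q): NE
(A,R): not NE [P2→Q gives 9>8]
(B,P): not NE [P1→A gives 7>4; P2→R gives 1>0]
(B,Q): not NE [P1→A gives 11>9; P2→R gives 1>0]
(B,R): not NE [P1→A gives 8>3]
(C,P): not NE [P1→A gives 7>4; P2→R gives 8>5]
(C,Q): not NE [P1→A gives 11>3; P2→R gives 8>4]
(C,R): not NE [P1→A gives 8>3]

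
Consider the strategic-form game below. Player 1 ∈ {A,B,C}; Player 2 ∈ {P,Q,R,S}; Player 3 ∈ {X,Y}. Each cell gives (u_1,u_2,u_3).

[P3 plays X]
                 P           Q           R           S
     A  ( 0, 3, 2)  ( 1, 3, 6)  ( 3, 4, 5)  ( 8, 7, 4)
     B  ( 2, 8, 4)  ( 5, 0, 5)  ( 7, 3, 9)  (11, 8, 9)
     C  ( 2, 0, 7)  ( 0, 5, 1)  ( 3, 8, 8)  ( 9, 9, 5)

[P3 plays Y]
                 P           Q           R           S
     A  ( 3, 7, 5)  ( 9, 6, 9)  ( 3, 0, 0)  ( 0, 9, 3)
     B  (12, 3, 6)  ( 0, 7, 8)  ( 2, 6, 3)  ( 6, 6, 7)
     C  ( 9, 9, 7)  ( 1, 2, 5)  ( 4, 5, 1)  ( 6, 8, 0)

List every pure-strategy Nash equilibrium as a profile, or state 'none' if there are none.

PSNE = {(B,S,X)}

(A,P,X): not NE [P1→C gives 2>0; P2→S gives 7>3; P3→Y gives 5>2]
(A,P,Y): not NE [P1→B gives 12>3; P2→S gives 9>7]
(A,Q,X): not NE [P1→B gives 5>1; P2→S gives 7>3; P3→Y gives 9>6]
(A,Q,Y): not NE [P2→S gives 9>6]
(A,R,X): not NE [P1→B gives 7>3; P2→S gives 7>4]
(A,R,Y): not NE [P1→C gives 4>3; P2→S gives 9>0; P3→X gives 5>0]
(A,S,X): not NE [P1→B gives 11>8]
(A,S,Y): not NE [P1→C gives 6>0; P3→X gives 4>3]
(B,P,X): not NE [P3→Y gives 6>4]
(B,P,Y): not NE [P2→Q gives 7>3]
(B,Q,X): not NE [P2→S gives 8>0; P3→Y gives 8>5]
(B,Q,Y): not NE [P1→A gives 9>0]
(B,R,X): not NE [P2→S gives 8>3]
(B,R,Y): not NE [P1→C gives 4>2; P2→Q gives 7>6; P3→X gives 9>3]
(B,S,X): NE
(B,S,Y): not NE [P2→Q gives 7>6; P3→X gives 9>7]
(C,P,X): not NE [P2→S gives 9>0]
(C,P,Y): not NE [P1→B gives 12>9]
(C,Q,X): not NE [P1→B gives 5>0; P2→S gives 9>5; P3→Y gives 5>1]
(C,Q,Y): not NE [P1→A gives 9>1; P2→P gives 9>2]
(C,R,X): not NE [P1→B gives 7>3; P2→S gives 9>8]
(C,R,Y): not NE [P2→P gives 9>5; P3→X gives 8>1]
(C,S,X): not NE [P1→B gives 11>9]
(C,S,Y): not NE [P2→P gives 9>8; P3→X gives 5>0]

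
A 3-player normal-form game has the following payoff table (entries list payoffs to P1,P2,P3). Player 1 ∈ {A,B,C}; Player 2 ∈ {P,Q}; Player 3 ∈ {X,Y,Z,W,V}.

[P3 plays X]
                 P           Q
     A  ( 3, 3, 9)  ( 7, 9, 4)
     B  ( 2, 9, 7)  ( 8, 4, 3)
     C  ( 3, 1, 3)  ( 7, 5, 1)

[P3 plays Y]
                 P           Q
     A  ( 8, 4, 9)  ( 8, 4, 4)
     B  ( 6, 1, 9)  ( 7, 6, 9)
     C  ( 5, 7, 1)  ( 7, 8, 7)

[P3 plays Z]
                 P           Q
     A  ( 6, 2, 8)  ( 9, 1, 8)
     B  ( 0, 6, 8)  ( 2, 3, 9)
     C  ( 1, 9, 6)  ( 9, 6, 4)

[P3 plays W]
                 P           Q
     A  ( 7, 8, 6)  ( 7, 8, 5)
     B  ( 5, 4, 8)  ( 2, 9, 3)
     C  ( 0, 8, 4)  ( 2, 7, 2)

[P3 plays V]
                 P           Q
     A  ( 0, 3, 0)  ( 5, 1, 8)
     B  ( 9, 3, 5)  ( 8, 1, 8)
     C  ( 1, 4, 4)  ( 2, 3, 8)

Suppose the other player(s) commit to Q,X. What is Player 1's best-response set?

argmax u_1 = {B}

u_1(A vs Q,X) = 7
u_1(B vs Q,X) = 8
u_1(C vs Q,X) = 7
max payoff 8 at {B}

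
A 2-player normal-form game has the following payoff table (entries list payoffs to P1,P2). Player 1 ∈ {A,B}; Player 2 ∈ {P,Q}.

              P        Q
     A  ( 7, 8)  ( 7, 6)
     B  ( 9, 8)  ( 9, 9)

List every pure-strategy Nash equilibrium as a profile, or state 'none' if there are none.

NE set: (B,Q)

(A,P): not NE [P1→B gives 9>7]
(A,Q): not NE [P1→B gives 9>7; P2→P gives 8>6]
(B,P): not NE [P2→Q gives 9>8]
(B,Q): NE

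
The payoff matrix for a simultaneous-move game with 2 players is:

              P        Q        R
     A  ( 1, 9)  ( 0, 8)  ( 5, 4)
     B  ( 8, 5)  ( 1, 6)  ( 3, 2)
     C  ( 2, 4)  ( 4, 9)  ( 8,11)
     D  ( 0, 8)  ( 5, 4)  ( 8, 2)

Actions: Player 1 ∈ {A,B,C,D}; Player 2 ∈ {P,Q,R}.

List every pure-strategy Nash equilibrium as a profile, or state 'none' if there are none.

(A,P): not NE [P1→B gives 8>1]
(A,Q): not NE [P1→D gives 5>0; P2→P gives 9>8]
(A,R): not NE [P1→D gives 8>5; P2→P gives 9>4]
(B,P): not NE [P2→Q gives 6>5]
(B,Q): not NE [P1→D gives 5>1]
(B,R): not NE [P1→D gives 8>3; P2→Q gives 6>2]
(C,P): not NE [P1→B gives 8>2; P2→R gives 11>4]
(C,Q): not NE [P1→D gives 5>4; P2→R gives 11>9]
(C,R): NE
(D,P): not NE [P1→B gives 8>0]
(D,Q): not NE [P2→P gives 8>4]
(D,R): not NE [P2→P gives 8>2]

Nash profiles: (C,R)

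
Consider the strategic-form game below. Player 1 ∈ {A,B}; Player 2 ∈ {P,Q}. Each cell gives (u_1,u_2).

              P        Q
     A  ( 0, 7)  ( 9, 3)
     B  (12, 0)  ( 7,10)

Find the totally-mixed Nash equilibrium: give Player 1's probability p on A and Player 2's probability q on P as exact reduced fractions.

P1 mixes 5/7 on A; P2 mixes 1/7 on P

P1 indiff ⇒ q·0+(1-q)·9 = q·12+(1-q)·7 ⇒ q(-12) = (1-q)(-2) ⇒ q = 1/7
P2 indiff ⇒ p·7+(1-p)·0 = p·3+(1-p)·10 ⇒ p(4) = (1-p)(10) ⇒ p = 5/7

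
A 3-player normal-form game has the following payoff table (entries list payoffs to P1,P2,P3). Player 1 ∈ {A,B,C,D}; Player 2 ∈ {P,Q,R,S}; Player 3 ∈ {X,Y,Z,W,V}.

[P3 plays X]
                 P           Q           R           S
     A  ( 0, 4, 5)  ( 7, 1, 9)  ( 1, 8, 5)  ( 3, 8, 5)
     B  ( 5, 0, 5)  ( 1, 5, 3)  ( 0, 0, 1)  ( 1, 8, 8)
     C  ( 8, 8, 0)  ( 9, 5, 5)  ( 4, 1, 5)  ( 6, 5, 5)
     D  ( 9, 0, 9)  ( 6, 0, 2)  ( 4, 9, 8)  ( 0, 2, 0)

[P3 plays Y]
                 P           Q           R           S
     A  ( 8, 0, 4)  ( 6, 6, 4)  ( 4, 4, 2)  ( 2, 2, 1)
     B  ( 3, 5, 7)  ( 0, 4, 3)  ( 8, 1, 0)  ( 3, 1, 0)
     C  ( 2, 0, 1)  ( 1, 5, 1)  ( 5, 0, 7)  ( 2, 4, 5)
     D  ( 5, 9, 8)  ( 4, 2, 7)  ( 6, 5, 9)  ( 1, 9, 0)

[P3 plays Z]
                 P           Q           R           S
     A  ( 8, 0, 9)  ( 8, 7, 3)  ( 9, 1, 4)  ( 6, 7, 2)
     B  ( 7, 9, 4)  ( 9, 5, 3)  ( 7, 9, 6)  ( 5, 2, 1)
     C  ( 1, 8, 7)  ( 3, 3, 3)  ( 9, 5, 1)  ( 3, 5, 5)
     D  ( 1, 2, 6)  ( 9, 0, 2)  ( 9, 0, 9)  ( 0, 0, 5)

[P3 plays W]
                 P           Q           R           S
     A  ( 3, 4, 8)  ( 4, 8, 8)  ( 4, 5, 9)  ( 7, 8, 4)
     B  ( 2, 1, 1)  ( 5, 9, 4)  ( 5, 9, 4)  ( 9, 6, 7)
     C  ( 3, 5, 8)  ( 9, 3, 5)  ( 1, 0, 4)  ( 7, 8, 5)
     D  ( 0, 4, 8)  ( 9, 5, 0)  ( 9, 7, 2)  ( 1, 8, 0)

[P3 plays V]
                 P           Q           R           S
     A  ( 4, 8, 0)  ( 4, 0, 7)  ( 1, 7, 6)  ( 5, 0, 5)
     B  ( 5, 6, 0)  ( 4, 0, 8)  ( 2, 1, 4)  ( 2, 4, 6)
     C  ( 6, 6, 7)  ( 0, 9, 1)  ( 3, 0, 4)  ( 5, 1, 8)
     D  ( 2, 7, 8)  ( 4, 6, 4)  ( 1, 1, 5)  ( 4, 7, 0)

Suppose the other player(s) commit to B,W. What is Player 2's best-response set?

BR_2 = {Q,R}

u_2(P vs B,W) = 1
u_2(Q vs B,W) = 9
u_2(R vs B,W) = 9
u_2(S vs B,W) = 6
max payoff 9 at {Q,R}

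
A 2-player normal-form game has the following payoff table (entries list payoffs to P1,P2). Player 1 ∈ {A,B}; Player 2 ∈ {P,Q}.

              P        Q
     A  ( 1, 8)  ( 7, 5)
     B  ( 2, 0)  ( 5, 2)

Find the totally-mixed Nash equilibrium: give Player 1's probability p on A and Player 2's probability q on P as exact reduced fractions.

P1 mixes 2/5 on A; P2 mixes 2/3 on P

P1 indiff ⇒ q·1+(1-q)·7 = q·2+(1-q)·5 ⇒ q(-1) = (1-q)(-2) ⇒ q = 2/3
P2 indiff ⇒ p·8+(1-p)·0 = p·5+(1-p)·2 ⇒ p(3) = (1-p)(2) ⇒ p = 2/5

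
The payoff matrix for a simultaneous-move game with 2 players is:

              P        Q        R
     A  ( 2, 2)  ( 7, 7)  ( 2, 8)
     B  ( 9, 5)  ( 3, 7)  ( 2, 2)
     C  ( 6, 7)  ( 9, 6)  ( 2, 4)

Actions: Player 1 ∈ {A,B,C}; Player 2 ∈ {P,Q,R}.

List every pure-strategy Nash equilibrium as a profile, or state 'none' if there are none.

Nash profiles: (A,R)

(A,P): not NE [P1→B gives 9>2; P2→R gives 8>2]
(A,Q): not NE [P1→C gives 9>7; P2→R gives 8>7]
(A,R): NE
(B,P): not NE [P2→Q gives 7>5]
(B,Q): not NE [P1→C gives 9>3]
(B,R): not NE [P2→Q gives 7>2]
(C,P): not NE [P1→B gives 9>6]
(C,Q): not NE [P2→P gives 7>6]
(C,R): not NE [P2→P gives 7>4]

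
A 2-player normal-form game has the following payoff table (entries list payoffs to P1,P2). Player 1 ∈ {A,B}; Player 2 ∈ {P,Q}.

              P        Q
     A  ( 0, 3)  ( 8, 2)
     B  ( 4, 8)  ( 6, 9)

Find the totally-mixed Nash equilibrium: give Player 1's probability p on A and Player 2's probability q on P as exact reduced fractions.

P1 mixes 1/2 on A; P2 mixes 1/3 on P

P1 indiff ⇒ q·0+(1-q)·8 = q·4+(1-q)·6 ⇒ q(-4) = (1-q)(-2) ⇒ q = 1/3
P2 indiff ⇒ p·3+(1-p)·8 = p·2+(1-p)·9 ⇒ p(1) = (1-p)(1) ⇒ p = 1/2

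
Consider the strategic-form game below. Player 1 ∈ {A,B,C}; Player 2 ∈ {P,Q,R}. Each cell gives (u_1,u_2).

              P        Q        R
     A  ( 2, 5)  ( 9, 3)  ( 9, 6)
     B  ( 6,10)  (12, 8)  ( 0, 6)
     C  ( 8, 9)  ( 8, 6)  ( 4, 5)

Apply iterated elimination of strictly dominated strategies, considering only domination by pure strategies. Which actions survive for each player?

IESDS → P1:{A,C} P2:{P,R}

P2 drop Q (P beats it: A:5>3 B:10>8 C:9>6)
P1 drop B (C beats it: P:8>6 R:4>0)
P1→{A,C} P2→{P,R}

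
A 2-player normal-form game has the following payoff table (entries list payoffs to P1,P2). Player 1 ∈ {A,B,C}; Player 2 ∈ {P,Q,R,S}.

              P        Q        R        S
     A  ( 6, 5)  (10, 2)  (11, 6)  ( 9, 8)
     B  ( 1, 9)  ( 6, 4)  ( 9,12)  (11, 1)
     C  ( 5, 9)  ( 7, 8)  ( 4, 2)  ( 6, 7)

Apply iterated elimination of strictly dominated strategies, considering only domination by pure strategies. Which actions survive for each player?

P1 drop C (A beats it: P:6>5 Q:10>7 R:11>4 S:9>6)
P2 drop P (R beats it: A:6>5 B:12>9)
P2 drop Q (R beats it: A:6>2 B:12>4)
P1→{A,B} P2→{R,S}

Remaining: P1:{A,B} P2:{R,S}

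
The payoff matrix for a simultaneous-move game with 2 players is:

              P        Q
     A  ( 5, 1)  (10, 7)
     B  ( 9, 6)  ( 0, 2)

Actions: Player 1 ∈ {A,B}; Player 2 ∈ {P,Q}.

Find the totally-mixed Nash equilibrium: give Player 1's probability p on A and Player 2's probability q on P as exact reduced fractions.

P1 indiff ⇒ q·5+(1-q)·10 = q·9+(1-q)·0 ⇒ q(-4) = (1-q)(-10) ⇒ q = 5/7
P2 indiff ⇒ p·1+(1-p)·6 = p·7+(1-p)·2 ⇒ p(-6) = (1-p)(-4) ⇒ p = 2/5

P1 mixes 2/5 on A; P2 mixes 5/7 on P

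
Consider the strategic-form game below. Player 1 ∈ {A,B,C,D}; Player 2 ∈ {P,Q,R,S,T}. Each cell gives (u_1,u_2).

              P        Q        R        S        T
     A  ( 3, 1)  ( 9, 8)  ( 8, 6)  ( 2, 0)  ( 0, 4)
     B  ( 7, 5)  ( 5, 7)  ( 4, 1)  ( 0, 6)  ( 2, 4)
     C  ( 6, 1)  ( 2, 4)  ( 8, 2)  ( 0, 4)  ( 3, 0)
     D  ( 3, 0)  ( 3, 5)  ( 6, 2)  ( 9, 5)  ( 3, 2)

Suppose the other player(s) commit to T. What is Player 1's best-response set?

P1 best: {C,D}

u_1(A vs T) = 0
u_1(B vs T) = 2
u_1(C vs T) = 3
u_1(D vs T) = 3
max payoff 3 at {C,D}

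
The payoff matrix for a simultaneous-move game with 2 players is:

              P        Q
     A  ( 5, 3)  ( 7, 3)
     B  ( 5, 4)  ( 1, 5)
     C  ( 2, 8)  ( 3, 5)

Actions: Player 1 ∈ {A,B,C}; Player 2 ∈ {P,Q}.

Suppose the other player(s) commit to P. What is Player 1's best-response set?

u_1(A vs P) = 5
u_1(B vs P) = 5
u_1(C vs P) = 2
max payoff 5 at {A,B}

P1 best: {A,B}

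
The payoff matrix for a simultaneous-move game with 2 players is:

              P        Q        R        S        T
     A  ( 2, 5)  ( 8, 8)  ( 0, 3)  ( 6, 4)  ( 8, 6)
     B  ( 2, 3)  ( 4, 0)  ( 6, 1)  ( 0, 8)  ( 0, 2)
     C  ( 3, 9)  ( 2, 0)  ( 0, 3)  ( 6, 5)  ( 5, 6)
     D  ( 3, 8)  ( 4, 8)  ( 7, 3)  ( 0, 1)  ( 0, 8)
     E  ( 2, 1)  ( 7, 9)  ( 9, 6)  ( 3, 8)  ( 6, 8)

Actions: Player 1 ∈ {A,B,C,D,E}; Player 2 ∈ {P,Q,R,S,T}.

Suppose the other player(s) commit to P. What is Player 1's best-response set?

BR_1 = {C,D}

u_1(A vs P) = 2
u_1(B vs P) = 2
u_1(C vs P) = 3
u_1(D vs P) = 3
u_1(E vs P) = 2
max payoff 3 at {C,D}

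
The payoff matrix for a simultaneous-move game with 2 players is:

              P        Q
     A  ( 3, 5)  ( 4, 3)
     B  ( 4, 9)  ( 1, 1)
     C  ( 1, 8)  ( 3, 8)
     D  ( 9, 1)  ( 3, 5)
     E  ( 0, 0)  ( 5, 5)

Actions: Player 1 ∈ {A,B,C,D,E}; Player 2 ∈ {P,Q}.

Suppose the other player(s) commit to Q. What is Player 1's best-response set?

BR_1 = {E}

u_1(A vs Q) = 4
u_1(B vs Q) = 1
u_1(C vs Q) = 3
u_1(D vs Q) = 3
u_1(E vs Q) = 5
max payoff 5 at {E}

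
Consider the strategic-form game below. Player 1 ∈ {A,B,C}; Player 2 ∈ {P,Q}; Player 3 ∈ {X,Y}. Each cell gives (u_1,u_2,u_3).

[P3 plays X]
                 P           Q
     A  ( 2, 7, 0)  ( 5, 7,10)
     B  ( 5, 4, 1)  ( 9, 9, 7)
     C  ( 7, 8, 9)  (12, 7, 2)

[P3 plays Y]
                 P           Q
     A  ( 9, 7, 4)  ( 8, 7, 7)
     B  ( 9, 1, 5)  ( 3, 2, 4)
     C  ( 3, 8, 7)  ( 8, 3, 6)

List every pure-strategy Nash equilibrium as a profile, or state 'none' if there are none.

(A,P,X): not NE [P1→C gives 7>2; P3→Y gives 4>0]
(A,P,Y): NE
(A,Q,X): not NE [P1→C gives 12>5]
(A,Q,Y): not NE [P3→X gives 10>7]
(B,P,X): not NE [P1→C gives 7>5; P2→Q gives 9>4; P3→Y gives 5>1]
(B,P,Y): not NE [P2→Q gives 2>1]
(B,Q,X): not NE [P1→C gives 12>9]
(B,Q,Y): not NE [P1→C gives 8>3; P3→X gives 7>4]
(C,P,X): NE
(C,P,Y): not NE [P1→B gives 9>3; P3→X gives 9>7]
(C,Q,X): not NE [P2→P gives 8>7; P3→Y gives 6>2]
(C,Q,Y): not NE [P2→P gives 8>3]

Nash profiles: (A,P,Y), (C,P,X)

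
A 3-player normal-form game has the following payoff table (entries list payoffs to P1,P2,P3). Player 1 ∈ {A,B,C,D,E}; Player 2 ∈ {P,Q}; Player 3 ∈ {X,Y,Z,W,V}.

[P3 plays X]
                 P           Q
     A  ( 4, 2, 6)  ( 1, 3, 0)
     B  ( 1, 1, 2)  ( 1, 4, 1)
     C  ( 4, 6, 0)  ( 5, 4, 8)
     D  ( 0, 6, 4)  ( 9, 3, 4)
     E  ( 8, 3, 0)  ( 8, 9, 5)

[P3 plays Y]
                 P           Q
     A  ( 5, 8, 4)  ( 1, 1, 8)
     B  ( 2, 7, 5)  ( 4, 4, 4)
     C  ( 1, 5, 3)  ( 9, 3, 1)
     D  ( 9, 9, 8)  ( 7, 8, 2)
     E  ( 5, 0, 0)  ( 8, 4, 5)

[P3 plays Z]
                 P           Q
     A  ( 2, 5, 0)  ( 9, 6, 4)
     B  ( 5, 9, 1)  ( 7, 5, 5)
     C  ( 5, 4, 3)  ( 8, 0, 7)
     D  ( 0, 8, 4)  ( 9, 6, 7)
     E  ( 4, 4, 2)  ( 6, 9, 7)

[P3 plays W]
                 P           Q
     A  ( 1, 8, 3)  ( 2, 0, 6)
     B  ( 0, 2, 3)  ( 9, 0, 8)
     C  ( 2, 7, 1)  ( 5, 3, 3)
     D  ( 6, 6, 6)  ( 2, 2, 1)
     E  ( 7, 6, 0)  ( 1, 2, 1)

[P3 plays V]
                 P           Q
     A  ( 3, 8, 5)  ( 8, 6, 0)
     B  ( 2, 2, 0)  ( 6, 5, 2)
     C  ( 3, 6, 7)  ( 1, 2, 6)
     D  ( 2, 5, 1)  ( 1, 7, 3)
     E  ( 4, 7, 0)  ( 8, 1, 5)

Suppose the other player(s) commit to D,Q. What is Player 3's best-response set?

P3 best: {Z}

u_3(X vs D,Q) = 4
u_3(Y vs D,Q) = 2
u_3(Z vs D,Q) = 7
u_3(W vs D,Q) = 1
u_3(V vs D,Q) = 3
max payoff 7 at {Z}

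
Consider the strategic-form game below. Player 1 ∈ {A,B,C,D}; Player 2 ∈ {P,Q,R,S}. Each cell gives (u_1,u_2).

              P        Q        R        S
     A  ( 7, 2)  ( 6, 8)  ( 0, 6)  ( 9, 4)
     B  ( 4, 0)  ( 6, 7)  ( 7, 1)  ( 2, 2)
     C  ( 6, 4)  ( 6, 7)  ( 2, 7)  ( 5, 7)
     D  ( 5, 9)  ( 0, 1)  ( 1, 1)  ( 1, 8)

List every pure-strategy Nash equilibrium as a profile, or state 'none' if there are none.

(A,P): not NE [P2→Q gives 8>2]
(A,Q): NE
(A,R): not NE [P1→B gives 7>0; P2→Q gives 8>6]
(A,S): not NE [P2→Q gives 8>4]
(B,P): not NE [P1→A gives 7>4; P2→Q gives 7>0]
(B,Q): NE
(B,R): not NE [P2→Q gives 7>1]
(B,S): not NE [P1→A gives 9>2; P2→Q gives 7>2]
(C,P): not NE [P1→A gives 7>6; P2→S gives 7>4]
(C,Q): NE
(C,R): not NE [P1→B gives 7>2]
(C,S): not NE [P1→A gives 9>5]
(D,P): not NE [P1→A gives 7>5]
(D,Q): not NE [P1→C gives 6>0; P2→P gives 9>1]
(D,R): not NE [P1→B gives 7>1; P2→P gives 9>1]
(D,S): not NE [P1→A gives 9>1; P2→P gives 9>8]

NE set: (A,Q), (B,Q), (C,Q)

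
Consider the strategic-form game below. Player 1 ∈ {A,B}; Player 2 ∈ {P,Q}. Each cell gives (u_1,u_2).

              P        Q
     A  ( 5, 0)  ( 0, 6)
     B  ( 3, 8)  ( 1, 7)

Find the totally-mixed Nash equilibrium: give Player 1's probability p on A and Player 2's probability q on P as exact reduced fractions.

P1 mixes 1/7 on A; P2 mixes 1/3 on P

P1 indiff ⇒ q·5+(1-q)·0 = q·3+(1-q)·1 ⇒ q(2) = (1-q)(1) ⇒ q = 1/3
P2 indiff ⇒ p·0+(1-p)·8 = p·6+(1-p)·7 ⇒ p(-6) = (1-p)(-1) ⇒ p = 1/7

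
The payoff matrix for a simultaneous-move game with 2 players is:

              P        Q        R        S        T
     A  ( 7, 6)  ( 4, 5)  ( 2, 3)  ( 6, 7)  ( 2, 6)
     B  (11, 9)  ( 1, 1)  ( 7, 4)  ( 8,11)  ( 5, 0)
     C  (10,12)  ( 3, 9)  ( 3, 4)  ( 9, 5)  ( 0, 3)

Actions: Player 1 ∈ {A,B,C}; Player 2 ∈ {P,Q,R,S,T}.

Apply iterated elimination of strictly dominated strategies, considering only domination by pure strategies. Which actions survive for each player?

IESDS → P1:{B,C} P2:{P,S}

P2 drop Q (P beats it: A:6>5 B:9>1 C:12>9)
P1 drop A (B beats it: P:11>7 R:7>2 S:8>6 T:5>2)
P2 drop R (P beats it: B:9>4 C:12>4)
P2 drop T (P beats it: B:9>0 C:12>3)
P1→{B,C} P2→{P,S}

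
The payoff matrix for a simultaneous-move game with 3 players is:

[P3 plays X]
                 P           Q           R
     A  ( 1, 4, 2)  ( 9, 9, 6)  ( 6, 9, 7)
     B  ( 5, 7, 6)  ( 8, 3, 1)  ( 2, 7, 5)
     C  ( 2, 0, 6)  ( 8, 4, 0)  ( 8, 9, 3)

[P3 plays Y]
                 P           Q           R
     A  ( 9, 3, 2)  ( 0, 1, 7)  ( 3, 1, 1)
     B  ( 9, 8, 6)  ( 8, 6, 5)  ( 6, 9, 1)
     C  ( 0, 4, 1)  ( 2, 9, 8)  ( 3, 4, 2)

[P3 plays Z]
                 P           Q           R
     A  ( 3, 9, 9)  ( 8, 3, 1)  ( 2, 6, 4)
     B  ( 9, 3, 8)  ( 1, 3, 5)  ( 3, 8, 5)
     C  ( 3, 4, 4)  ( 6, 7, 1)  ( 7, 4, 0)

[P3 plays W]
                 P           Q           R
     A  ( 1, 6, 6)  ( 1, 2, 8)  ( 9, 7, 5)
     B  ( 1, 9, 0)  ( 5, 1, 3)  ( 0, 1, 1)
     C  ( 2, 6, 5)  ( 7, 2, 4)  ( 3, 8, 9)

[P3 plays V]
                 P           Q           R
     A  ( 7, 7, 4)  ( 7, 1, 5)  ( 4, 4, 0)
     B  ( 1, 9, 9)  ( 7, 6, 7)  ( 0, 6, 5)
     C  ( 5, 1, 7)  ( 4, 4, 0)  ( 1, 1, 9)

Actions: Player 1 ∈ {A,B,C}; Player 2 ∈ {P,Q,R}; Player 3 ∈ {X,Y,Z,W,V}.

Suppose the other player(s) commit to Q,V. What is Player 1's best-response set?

P1 best: {A,B}

u_1(A vs Q,V) = 7
u_1(B vs Q,V) = 7
u_1(C vs Q,V) = 4
max payoff 7 at {A,B}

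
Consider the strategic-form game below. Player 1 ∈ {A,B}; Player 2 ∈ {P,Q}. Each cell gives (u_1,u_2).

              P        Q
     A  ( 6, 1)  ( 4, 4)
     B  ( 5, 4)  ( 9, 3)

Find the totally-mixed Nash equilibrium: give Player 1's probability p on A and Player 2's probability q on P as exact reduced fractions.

p=1/4, q=5/6

P1 indiff ⇒ q·6+(1-q)·4 = q·5+(1-q)·9 ⇒ q(1) = (1-q)(5) ⇒ q = 5/6
P2 indiff ⇒ p·1+(1-p)·4 = p·4+(1-p)·3 ⇒ p(-3) = (1-p)(-1) ⇒ p = 1/4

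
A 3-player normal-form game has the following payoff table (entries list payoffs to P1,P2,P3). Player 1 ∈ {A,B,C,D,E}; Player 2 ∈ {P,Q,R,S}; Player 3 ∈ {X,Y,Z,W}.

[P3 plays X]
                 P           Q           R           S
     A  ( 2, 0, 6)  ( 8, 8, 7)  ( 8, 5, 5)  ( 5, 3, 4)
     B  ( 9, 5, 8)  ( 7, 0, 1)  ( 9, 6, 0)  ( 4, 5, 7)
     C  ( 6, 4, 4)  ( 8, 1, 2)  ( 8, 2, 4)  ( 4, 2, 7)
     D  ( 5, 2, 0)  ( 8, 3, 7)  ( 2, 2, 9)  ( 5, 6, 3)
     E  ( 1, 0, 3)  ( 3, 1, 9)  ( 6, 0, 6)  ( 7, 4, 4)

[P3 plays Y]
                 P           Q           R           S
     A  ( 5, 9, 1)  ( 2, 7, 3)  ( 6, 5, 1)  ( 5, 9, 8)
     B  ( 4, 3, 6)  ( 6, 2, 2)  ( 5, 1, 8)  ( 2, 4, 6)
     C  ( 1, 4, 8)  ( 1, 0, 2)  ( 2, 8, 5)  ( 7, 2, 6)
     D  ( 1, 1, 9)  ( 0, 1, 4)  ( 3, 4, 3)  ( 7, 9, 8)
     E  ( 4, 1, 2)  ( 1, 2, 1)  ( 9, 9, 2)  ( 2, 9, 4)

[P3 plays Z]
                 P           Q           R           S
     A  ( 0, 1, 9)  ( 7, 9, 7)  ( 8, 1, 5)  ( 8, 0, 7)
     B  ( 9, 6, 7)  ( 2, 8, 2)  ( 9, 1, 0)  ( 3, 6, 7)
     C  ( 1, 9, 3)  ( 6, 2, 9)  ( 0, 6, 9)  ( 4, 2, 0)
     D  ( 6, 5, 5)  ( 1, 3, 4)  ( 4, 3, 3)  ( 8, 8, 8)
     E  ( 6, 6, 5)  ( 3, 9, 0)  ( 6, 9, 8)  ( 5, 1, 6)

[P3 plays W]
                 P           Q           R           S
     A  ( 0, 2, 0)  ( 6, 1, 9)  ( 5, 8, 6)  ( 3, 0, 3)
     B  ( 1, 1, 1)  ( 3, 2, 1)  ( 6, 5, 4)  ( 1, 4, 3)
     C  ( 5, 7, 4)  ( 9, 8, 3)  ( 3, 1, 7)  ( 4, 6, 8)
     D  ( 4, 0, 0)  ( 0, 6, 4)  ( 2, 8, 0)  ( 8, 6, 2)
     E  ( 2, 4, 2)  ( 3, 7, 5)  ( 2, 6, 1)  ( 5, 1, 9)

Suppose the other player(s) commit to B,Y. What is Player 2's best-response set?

u_2(P vs B,Y) = 3
u_2(Q vs B,Y) = 2
u_2(R vs B,Y) = 1
u_2(S vs B,Y) = 4
max payoff 4 at {S}

P2 best: {S}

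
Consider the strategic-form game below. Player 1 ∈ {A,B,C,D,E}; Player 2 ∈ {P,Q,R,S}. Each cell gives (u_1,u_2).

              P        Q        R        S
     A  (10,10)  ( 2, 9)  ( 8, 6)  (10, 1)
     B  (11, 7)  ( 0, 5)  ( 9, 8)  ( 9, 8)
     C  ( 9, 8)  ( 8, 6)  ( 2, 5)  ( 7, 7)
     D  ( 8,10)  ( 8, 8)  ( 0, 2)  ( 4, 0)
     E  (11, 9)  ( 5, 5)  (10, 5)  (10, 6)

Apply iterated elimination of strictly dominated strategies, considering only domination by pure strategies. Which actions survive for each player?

Survivors P1:{A,B,E} P2:{P,R,S}

P2 drop Q (P beats it: A:10>9 B:7>5 C:8>6 D:10>8 E:9>5)
P1 drop C (A beats it: P:10>9 R:8>2 S:10>7)
P1 drop D (A beats it: P:10>8 R:8>0 S:10>4)
P1→{A,B,E} P2→{P,R,S}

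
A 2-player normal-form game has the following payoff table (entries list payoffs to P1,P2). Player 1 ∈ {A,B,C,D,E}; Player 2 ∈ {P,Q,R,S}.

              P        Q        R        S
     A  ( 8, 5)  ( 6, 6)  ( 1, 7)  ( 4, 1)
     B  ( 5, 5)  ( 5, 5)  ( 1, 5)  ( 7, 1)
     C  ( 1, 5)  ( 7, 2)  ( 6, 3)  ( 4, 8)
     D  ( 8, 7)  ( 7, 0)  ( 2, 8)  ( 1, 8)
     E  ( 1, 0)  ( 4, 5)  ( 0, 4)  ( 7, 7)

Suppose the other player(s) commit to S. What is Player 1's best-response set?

argmax u_1 = {B,E}

u_1(A vs S) = 4
u_1(B vs S) = 7
u_1(C vs S) = 4
u_1(D vs S) = 1
u_1(E vs S) = 7
max payoff 7 at {B,E}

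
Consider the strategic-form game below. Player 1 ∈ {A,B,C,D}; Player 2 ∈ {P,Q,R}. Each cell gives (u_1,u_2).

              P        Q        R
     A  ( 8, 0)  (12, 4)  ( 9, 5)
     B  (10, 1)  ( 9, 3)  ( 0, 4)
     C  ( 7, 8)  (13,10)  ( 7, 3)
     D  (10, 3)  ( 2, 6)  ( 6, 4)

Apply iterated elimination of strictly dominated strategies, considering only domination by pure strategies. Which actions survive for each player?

Survivors P1:{A,C} P2:{Q,R}

P2 drop P (Q beats it: A:4>0 B:3>1 C:10>8 D:6>3)
P1 drop B (A beats it: Q:12>9 R:9>0)
P1 drop D (A beats it: Q:12>2 R:9>6)
P1→{A,C} P2→{Q,R}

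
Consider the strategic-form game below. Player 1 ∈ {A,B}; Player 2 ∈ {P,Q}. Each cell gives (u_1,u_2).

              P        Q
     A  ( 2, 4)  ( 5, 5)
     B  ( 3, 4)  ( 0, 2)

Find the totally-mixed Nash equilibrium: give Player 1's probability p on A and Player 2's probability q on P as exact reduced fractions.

p=2/3, q=5/6

P1 indiff ⇒ q·2+(1-q)·5 = q·3+(1-q)·0 ⇒ q(-1) = (1-q)(-5) ⇒ q = 5/6
P2 indiff ⇒ p·4+(1-p)·4 = p·5+(1-p)·2 ⇒ p(-1) = (1-p)(-2) ⇒ p = 2/3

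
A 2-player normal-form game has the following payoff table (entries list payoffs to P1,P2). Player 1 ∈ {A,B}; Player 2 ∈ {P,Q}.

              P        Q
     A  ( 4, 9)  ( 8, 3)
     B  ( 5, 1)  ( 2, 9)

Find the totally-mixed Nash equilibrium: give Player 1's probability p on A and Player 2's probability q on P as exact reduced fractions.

P1 indiff ⇒ q·4+(1-q)·8 = q·5+(1-q)·2 ⇒ q(-1) = (1-q)(-6) ⇒ q = 6/7
P2 indiff ⇒ p·9+(1-p)·1 = p·3+(1-p)·9 ⇒ p(6) = (1-p)(8) ⇒ p = 4/7

p=4/7, q=6/7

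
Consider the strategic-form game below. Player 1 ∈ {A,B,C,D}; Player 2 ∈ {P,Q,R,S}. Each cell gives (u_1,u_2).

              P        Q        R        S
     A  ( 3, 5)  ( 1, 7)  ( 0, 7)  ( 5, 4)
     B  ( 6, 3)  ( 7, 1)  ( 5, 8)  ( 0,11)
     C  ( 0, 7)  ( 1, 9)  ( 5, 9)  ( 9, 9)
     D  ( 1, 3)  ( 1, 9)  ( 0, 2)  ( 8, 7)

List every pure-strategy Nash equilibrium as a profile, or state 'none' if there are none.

Nash profiles: (C,R), (C,S)

(A,P): not NE [P1→B gives 6>3; P2→R gives 7>5]
(A,Q): not NE [P1→B gives 7>1]
(A,R): not NE [P1→C gives 5>0]
(A,S): not NE [P1→C gives 9>5; P2→R gives 7>4]
(B,P): not NE [P2→S gives 11>3]
(B,Q): not NE [P2→S gives 11>1]
(B,R): not NE [P2→S gives 11>8]
(B,S): not NE [P1→C gives 9>0]
(C,P): not NE [P1→B gives 6>0; P2→S gives 9>7]
(C,Q): not NE [P1→B gives 7>1]
(C,R): NE
(C,S): NE
(D,P): not NE [P1→B gives 6>1; P2→Q gives 9>3]
(D,Q): not NE [P1→B gives 7>1]
(D,R): not NE [P1→C gives 5>0; P2→Q gives 9>2]
(D,S): not NE [P1→C gives 9>8; P2→Q gives 9>7]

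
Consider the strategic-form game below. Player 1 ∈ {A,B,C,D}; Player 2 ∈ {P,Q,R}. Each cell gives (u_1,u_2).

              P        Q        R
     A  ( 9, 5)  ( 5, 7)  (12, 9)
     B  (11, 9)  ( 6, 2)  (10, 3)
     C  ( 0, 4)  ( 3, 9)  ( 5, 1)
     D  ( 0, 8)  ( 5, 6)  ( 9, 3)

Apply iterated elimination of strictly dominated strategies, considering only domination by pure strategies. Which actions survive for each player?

P1 drop C (A beats it: P:9>0 Q:5>3 R:12>5)
P1 drop D (B beats it: P:11>0 Q:6>5 R:10>9)
P2 drop Q (R beats it: A:9>7 B:3>2)
P1→{A,B} P2→{P,R}

IESDS → P1:{A,B} P2:{P,R}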